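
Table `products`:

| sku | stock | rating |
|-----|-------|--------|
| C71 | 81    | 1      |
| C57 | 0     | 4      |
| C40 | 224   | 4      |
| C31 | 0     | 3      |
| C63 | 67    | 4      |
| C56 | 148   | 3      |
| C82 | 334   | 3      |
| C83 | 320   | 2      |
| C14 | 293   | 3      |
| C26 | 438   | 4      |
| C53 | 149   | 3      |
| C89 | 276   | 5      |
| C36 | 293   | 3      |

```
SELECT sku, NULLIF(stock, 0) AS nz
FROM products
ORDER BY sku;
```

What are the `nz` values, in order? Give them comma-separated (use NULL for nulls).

sku=C14: stock=293 vs 0: differ → 293
sku=C26: stock=438 vs 0: differ → 438
sku=C31: stock=0 vs 0: equal → NULL
sku=C36: stock=293 vs 0: differ → 293
sku=C40: stock=224 vs 0: differ → 224
sku=C53: stock=149 vs 0: differ → 149
sku=C56: stock=148 vs 0: differ → 148
sku=C57: stock=0 vs 0: equal → NULL
sku=C63: stock=67 vs 0: differ → 67
sku=C71: stock=81 vs 0: differ → 81
sku=C82: stock=334 vs 0: differ → 334
sku=C83: stock=320 vs 0: differ → 320
sku=C89: stock=276 vs 0: differ → 276

293, 438, NULL, 293, 224, 149, 148, NULL, 67, 81, 334, 320, 276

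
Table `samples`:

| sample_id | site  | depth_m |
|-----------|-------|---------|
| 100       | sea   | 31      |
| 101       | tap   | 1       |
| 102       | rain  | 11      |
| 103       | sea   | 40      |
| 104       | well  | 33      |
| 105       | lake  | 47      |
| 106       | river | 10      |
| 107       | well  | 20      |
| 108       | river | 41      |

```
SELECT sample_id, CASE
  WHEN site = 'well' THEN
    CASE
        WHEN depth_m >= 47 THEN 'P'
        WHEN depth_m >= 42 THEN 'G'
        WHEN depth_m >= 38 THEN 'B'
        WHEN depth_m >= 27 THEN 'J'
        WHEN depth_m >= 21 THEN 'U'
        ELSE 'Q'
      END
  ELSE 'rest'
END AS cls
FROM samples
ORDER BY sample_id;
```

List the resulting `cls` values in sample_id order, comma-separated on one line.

rest, rest, rest, rest, J, rest, rest, Q, rest

sample_id=100: site='sea' → outer ELSE → rest
sample_id=101: site='tap' → outer ELSE → rest
sample_id=102: site='rain' → outer ELSE → rest
sample_id=103: site='sea' → outer ELSE → rest
sample_id=104: site='well' → inner[depth_m >= 27] → J
sample_id=105: site='lake' → outer ELSE → rest
sample_id=106: site='river' → outer ELSE → rest
sample_id=107: site='well' → inner[ELSE] → Q
sample_id=108: site='river' → outer ELSE → rest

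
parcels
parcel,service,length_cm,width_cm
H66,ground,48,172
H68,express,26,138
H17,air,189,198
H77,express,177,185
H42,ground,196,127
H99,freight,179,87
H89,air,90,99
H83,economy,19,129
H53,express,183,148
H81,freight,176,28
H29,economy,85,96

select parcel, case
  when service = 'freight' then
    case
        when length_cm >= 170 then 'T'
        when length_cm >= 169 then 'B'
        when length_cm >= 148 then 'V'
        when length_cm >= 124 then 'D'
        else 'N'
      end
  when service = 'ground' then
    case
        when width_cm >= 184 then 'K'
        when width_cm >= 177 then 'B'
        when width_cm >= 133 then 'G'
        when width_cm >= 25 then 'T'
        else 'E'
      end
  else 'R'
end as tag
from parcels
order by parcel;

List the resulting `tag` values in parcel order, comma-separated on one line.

parcel=H17: service='air' → outer ELSE → R
parcel=H29: service='economy' → outer ELSE → R
parcel=H42: service='ground' → inner[width_cm >= 25] → T
parcel=H53: service='express' → outer ELSE → R
parcel=H66: service='ground' → inner[width_cm >= 133] → G
parcel=H68: service='express' → outer ELSE → R
parcel=H77: service='express' → outer ELSE → R
parcel=H81: service='freight' → inner[length_cm >= 170] → T
parcel=H83: service='economy' → outer ELSE → R
parcel=H89: service='air' → outer ELSE → R
parcel=H99: service='freight' → inner[length_cm >= 170] → T

R, R, T, R, G, R, R, T, R, R, T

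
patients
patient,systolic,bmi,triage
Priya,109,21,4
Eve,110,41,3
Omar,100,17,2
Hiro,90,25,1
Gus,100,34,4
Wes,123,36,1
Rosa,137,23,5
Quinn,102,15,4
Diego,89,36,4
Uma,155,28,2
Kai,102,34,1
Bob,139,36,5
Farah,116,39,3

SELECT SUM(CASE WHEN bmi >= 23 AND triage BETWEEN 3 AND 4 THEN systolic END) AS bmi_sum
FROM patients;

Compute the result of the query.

415

patient=Priya: ✗
patient=Eve: ✓ → 110
patient=Omar: ✗
patient=Hiro: ✗
patient=Gus: ✓ → 100
patient=Wes: ✗
patient=Rosa: ✗
patient=Quinn: ✗
patient=Diego: ✓ → 89
patient=Uma: ✗
patient=Kai: ✗
patient=Bob: ✗
patient=Farah: ✓ → 116
bmi_sum = 110 + 100 + 89 + 116 = 415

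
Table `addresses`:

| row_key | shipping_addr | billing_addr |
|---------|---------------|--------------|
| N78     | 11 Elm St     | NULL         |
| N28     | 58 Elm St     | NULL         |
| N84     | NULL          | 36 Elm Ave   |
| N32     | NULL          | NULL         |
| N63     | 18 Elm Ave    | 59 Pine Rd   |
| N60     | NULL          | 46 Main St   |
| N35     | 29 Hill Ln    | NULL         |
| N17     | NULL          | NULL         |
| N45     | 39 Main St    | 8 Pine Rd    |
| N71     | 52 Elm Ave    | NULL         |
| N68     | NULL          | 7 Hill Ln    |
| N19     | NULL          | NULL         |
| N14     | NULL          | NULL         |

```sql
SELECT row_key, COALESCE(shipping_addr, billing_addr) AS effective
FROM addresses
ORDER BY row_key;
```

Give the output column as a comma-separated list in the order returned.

row_key=N14: shipping_addr=NULL, billing_addr=NULL (all NULL) → NULL
row_key=N17: shipping_addr=NULL, billing_addr=NULL (all NULL) → NULL
row_key=N19: shipping_addr=NULL, billing_addr=NULL (all NULL) → NULL
row_key=N28: shipping_addr=58 Elm St → 58 Elm St
row_key=N32: shipping_addr=NULL, billing_addr=NULL (all NULL) → NULL
row_key=N35: shipping_addr=29 Hill Ln → 29 Hill Ln
row_key=N45: shipping_addr=39 Main St → 39 Main St
row_key=N60: shipping_addr=NULL, billing_addr=46 Main St → 46 Main St
row_key=N63: shipping_addr=18 Elm Ave → 18 Elm Ave
row_key=N68: shipping_addr=NULL, billing_addr=7 Hill Ln → 7 Hill Ln
row_key=N71: shipping_addr=52 Elm Ave → 52 Elm Ave
row_key=N78: shipping_addr=11 Elm St → 11 Elm St
row_key=N84: shipping_addr=NULL, billing_addr=36 Elm Ave → 36 Elm Ave

NULL, NULL, NULL, 58 Elm St, NULL, 29 Hill Ln, 39 Main St, 46 Main St, 18 Elm Ave, 7 Hill Ln, 52 Elm Ave, 11 Elm St, 36 Elm Ave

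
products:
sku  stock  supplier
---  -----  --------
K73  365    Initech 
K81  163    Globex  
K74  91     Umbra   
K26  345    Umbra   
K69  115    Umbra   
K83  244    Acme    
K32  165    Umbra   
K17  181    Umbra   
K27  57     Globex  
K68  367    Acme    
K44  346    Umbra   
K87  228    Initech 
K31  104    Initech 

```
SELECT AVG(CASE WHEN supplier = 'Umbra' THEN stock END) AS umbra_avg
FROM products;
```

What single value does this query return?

207.1666666667

sku=K73: ✗
sku=K81: ✗
sku=K74: ✓ → 91
sku=K26: ✓ → 345
sku=K69: ✓ → 115
sku=K83: ✗
sku=K32: ✓ → 165
sku=K17: ✓ → 181
sku=K27: ✗
sku=K68: ✗
sku=K44: ✓ → 346
sku=K87: ✗
sku=K31: ✗
umbra_avg = (91 + 345 + 115 + 165 + 181 + 346) / 6 = 207.1666666667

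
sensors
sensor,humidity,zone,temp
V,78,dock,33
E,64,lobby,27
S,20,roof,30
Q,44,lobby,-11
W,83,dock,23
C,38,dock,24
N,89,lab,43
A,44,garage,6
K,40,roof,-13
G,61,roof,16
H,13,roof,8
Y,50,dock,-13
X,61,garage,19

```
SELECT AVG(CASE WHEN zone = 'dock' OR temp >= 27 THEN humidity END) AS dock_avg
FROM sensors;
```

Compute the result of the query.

sensor=V: ✓ → 78
sensor=E: ✓ → 64
sensor=S: ✓ → 20
sensor=Q: ✗
sensor=W: ✓ → 83
sensor=C: ✓ → 38
sensor=N: ✓ → 89
sensor=A: ✗
sensor=K: ✗
sensor=G: ✗
sensor=H: ✗
sensor=Y: ✓ → 50
sensor=X: ✗
dock_avg = (78 + 64 + 20 + 83 + 38 + 89 + 50) / 7 = 60.2857142857

60.2857142857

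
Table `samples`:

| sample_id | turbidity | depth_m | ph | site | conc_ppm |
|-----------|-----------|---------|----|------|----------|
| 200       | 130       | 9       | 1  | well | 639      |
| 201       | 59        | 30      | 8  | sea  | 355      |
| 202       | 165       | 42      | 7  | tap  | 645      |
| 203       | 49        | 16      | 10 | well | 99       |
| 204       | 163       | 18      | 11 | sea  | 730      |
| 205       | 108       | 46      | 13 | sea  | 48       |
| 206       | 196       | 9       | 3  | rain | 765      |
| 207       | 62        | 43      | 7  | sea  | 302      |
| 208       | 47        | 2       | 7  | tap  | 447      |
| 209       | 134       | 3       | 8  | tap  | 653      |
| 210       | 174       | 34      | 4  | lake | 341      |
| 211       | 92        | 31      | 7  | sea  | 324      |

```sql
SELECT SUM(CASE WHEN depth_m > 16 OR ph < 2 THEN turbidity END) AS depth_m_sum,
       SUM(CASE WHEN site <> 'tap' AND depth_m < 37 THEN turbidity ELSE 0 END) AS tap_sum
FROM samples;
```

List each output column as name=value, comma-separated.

depth_m_sum=953, tap_sum=863

[depth_m_sum: depth_m > 16 OR ph < 2]
sample_id=200: ✓ → 130
sample_id=201: ✓ → 59
sample_id=202: ✓ → 165
sample_id=203: ✗
sample_id=204: ✓ → 163
sample_id=205: ✓ → 108
sample_id=206: ✗
sample_id=207: ✓ → 62
sample_id=208: ✗
sample_id=209: ✗
sample_id=210: ✓ → 174
sample_id=211: ✓ → 92
depth_m_sum = 130 + 59 + 165 + 163 + 108 + 62 + 174 + 92 = 953
—
[tap_sum: site <> 'tap' AND depth_m < 37]
sample_id=200: ✓ → 130
sample_id=201: ✓ → 59
sample_id=202: ✗
sample_id=203: ✓ → 49
sample_id=204: ✓ → 163
sample_id=205: ✗
sample_id=206: ✓ → 196
sample_id=207: ✗
sample_id=208: ✗
sample_id=209: ✗
sample_id=210: ✓ → 174
sample_id=211: ✓ → 92
tap_sum = 130 + 59 + 49 + 163 + 196 + 174 + 92 = 863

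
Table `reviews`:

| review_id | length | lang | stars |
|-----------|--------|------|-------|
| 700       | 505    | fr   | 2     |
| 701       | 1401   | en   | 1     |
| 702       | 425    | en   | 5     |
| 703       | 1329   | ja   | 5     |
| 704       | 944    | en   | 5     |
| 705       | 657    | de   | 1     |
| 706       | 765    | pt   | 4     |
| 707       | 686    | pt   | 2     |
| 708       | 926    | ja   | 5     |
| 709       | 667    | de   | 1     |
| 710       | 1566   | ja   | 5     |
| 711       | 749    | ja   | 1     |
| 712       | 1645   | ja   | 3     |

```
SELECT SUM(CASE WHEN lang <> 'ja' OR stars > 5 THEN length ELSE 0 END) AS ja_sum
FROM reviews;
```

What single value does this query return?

6050

review_id=700: ✓ → 505
review_id=701: ✓ → 1401
review_id=702: ✓ → 425
review_id=703: ✗
review_id=704: ✓ → 944
review_id=705: ✓ → 657
review_id=706: ✓ → 765
review_id=707: ✓ → 686
review_id=708: ✗
review_id=709: ✓ → 667
review_id=710: ✗
review_id=711: ✗
review_id=712: ✗
ja_sum = 505 + 1401 + 425 + 944 + 657 + 765 + 686 + 667 = 6050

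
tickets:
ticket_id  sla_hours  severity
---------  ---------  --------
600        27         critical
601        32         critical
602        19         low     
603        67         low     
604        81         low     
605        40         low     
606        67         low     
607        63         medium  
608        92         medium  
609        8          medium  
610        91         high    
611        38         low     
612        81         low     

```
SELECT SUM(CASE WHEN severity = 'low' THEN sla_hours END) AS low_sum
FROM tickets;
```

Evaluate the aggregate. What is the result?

ticket_id=600: ✗
ticket_id=601: ✗
ticket_id=602: ✓ → 19
ticket_id=603: ✓ → 67
ticket_id=604: ✓ → 81
ticket_id=605: ✓ → 40
ticket_id=606: ✓ → 67
ticket_id=607: ✗
ticket_id=608: ✗
ticket_id=609: ✗
ticket_id=610: ✗
ticket_id=611: ✓ → 38
ticket_id=612: ✓ → 81
low_sum = 19 + 67 + 81 + 40 + 67 + 38 + 81 = 393

393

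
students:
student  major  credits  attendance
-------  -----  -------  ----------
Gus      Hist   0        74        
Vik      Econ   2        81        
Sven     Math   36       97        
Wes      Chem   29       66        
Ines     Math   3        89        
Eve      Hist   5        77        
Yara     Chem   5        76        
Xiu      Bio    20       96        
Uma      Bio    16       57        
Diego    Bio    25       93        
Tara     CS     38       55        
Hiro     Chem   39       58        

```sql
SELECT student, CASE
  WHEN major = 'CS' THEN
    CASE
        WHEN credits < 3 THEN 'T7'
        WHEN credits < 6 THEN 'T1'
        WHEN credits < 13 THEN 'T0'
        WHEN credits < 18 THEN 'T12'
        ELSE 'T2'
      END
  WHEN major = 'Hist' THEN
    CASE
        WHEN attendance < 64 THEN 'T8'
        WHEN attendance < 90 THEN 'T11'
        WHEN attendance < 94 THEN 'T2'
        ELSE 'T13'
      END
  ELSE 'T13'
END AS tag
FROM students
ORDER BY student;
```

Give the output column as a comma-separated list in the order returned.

student=Diego: major='Bio' → outer ELSE → T13
student=Eve: major='Hist' → inner[attendance < 90] → T11
student=Gus: major='Hist' → inner[attendance < 90] → T11
student=Hiro: major='Chem' → outer ELSE → T13
student=Ines: major='Math' → outer ELSE → T13
student=Sven: major='Math' → outer ELSE → T13
student=Tara: major='CS' → inner[ELSE] → T2
student=Uma: major='Bio' → outer ELSE → T13
student=Vik: major='Econ' → outer ELSE → T13
student=Wes: major='Chem' → outer ELSE → T13
student=Xiu: major='Bio' → outer ELSE → T13
student=Yara: major='Chem' → outer ELSE → T13

T13, T11, T11, T13, T13, T13, T2, T13, T13, T13, T13, T13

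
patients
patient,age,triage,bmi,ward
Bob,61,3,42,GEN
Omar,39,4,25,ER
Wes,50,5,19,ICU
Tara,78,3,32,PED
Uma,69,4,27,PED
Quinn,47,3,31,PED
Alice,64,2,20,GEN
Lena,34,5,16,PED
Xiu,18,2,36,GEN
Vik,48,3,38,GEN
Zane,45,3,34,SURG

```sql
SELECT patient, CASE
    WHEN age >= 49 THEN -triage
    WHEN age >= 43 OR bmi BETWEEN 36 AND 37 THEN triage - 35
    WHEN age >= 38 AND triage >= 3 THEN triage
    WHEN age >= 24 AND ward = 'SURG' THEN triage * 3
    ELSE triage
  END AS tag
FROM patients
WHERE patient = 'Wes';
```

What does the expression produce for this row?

patient = Wes: age=50, triage=5, bmi=19, ward=ICU.
age >= 49 → true → -5

-5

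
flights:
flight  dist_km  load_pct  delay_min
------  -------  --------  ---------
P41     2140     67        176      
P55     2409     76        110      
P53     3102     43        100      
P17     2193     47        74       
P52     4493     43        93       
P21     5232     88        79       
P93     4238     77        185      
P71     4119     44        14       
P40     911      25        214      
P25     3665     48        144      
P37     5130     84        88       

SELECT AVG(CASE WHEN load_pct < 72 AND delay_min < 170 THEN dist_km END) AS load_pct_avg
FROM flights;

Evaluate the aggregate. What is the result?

flight=P41: ✗
flight=P55: ✗
flight=P53: ✓ → 3102
flight=P17: ✓ → 2193
flight=P52: ✓ → 4493
flight=P21: ✗
flight=P93: ✗
flight=P71: ✓ → 4119
flight=P40: ✗
flight=P25: ✓ → 3665
flight=P37: ✗
load_pct_avg = (3102 + 2193 + 4493 + 4119 + 3665) / 5 = 3514.4

3514.4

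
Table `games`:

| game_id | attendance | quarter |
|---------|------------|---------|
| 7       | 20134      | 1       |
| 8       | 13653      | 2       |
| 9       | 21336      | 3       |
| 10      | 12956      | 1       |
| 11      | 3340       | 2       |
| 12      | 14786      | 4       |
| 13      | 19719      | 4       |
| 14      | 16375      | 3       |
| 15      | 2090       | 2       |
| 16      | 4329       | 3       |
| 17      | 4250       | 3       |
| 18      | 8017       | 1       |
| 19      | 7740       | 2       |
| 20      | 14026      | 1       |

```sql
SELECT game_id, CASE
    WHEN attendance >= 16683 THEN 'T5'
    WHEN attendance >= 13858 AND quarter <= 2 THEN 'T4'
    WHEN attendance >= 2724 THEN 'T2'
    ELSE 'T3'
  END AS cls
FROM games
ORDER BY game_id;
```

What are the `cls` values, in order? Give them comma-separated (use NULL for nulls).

T5, T2, T5, T2, T2, T2, T5, T2, T3, T2, T2, T2, T2, T4

game_id=7: attendance >= 16683 → T5
game_id=8: attendance >= 2724 → T2
game_id=9: attendance >= 16683 → T5
game_id=10: attendance >= 2724 → T2
game_id=11: attendance >= 2724 → T2
game_id=12: attendance >= 2724 → T2
game_id=13: attendance >= 16683 → T5
game_id=14: attendance >= 2724 → T2
game_id=15: ELSE → T3
game_id=16: attendance >= 2724 → T2
game_id=17: attendance >= 2724 → T2
game_id=18: attendance >= 2724 → T2
game_id=19: attendance >= 2724 → T2
game_id=20: attendance >= 13858 AND quarter <= 2 → T4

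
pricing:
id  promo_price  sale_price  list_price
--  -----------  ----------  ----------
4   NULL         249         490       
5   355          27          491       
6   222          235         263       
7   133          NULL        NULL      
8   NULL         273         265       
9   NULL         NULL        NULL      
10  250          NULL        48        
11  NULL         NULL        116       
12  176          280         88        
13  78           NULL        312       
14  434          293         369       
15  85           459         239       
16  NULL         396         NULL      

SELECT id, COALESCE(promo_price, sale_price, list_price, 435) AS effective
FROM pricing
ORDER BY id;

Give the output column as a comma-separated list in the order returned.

id=4: promo_price=NULL, sale_price=249 → 249
id=5: promo_price=355 → 355
id=6: promo_price=222 → 222
id=7: promo_price=133 → 133
id=8: promo_price=NULL, sale_price=273 → 273
id=9: promo_price=NULL, sale_price=NULL, list_price=NULL, → literal 435 → 435
id=10: promo_price=250 → 250
id=11: promo_price=NULL, sale_price=NULL, list_price=116 → 116
id=12: promo_price=176 → 176
id=13: promo_price=78 → 78
id=14: promo_price=434 → 434
id=15: promo_price=85 → 85
id=16: promo_price=NULL, sale_price=396 → 396

249, 355, 222, 133, 273, 435, 250, 116, 176, 78, 434, 85, 396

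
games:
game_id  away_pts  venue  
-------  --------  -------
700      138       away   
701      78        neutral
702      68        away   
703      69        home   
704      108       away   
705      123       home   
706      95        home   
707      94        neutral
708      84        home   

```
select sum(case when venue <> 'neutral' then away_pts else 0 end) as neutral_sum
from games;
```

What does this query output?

game_id=700: ✓ → 138
game_id=701: ✗
game_id=702: ✓ → 68
game_id=703: ✓ → 69
game_id=704: ✓ → 108
game_id=705: ✓ → 123
game_id=706: ✓ → 95
game_id=707: ✗
game_id=708: ✓ → 84
neutral_sum = 138 + 68 + 69 + 108 + 123 + 95 + 84 = 685

685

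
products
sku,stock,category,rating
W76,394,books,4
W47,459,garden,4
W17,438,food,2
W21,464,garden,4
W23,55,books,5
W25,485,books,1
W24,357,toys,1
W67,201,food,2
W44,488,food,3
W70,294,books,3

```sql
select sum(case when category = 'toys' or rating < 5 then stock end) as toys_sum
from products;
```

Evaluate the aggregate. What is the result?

sku=W76: ✓ → 394
sku=W47: ✓ → 459
sku=W17: ✓ → 438
sku=W21: ✓ → 464
sku=W23: ✗
sku=W25: ✓ → 485
sku=W24: ✓ → 357
sku=W67: ✓ → 201
sku=W44: ✓ → 488
sku=W70: ✓ → 294
toys_sum = 394 + 459 + 438 + 464 + 485 + 357 + 201 + 488 + 294 = 3580

3580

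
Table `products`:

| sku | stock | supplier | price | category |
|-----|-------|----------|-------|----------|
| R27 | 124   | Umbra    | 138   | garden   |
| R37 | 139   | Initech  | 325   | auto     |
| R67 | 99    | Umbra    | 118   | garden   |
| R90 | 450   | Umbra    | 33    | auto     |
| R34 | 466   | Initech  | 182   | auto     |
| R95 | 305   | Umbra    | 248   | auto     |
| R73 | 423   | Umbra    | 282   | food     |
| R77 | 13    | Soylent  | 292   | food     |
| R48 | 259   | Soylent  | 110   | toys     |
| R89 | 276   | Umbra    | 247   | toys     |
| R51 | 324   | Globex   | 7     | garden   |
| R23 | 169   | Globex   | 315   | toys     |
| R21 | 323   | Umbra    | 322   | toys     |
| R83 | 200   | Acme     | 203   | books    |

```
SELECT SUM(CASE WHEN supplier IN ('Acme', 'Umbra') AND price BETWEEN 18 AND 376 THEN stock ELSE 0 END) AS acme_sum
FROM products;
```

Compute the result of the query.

sku=R27: ✓ → 124
sku=R37: ✗
sku=R67: ✓ → 99
sku=R90: ✓ → 450
sku=R34: ✗
sku=R95: ✓ → 305
sku=R73: ✓ → 423
sku=R77: ✗
sku=R48: ✗
sku=R89: ✓ → 276
sku=R51: ✗
sku=R23: ✗
sku=R21: ✓ → 323
sku=R83: ✓ → 200
acme_sum = 124 + 99 + 450 + 305 + 423 + 276 + 323 + 200 = 2200

2200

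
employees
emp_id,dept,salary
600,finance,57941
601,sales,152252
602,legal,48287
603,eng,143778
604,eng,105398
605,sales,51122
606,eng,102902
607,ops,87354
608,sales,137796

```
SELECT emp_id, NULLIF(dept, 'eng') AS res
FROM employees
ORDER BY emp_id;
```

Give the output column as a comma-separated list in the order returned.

finance, sales, legal, NULL, NULL, sales, NULL, ops, sales

emp_id=600: dept=finance vs eng: differ → finance
emp_id=601: dept=sales vs eng: differ → sales
emp_id=602: dept=legal vs eng: differ → legal
emp_id=603: dept=eng vs eng: equal → NULL
emp_id=604: dept=eng vs eng: equal → NULL
emp_id=605: dept=sales vs eng: differ → sales
emp_id=606: dept=eng vs eng: equal → NULL
emp_id=607: dept=ops vs eng: differ → ops
emp_id=608: dept=sales vs eng: differ → sales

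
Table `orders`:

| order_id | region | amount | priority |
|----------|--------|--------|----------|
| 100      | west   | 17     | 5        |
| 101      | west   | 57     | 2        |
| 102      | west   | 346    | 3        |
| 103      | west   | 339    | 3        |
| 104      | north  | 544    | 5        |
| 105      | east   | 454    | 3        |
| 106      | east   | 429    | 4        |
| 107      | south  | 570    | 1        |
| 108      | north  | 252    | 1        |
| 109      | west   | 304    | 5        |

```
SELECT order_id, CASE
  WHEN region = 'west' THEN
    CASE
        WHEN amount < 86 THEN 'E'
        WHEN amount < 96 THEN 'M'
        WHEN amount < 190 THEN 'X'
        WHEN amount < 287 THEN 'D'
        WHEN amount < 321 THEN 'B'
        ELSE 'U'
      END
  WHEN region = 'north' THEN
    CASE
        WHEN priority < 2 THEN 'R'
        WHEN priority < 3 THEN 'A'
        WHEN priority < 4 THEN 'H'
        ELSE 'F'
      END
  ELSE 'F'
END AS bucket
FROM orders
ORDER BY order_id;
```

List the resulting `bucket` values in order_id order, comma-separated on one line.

E, E, U, U, F, F, F, F, R, B

order_id=100: region='west' → inner[amount < 86] → E
order_id=101: region='west' → inner[amount < 86] → E
order_id=102: region='west' → inner[ELSE] → U
order_id=103: region='west' → inner[ELSE] → U
order_id=104: region='north' → inner[ELSE] → F
order_id=105: region='east' → outer ELSE → F
order_id=106: region='east' → outer ELSE → F
order_id=107: region='south' → outer ELSE → F
order_id=108: region='north' → inner[priority < 2] → R
order_id=109: region='west' → inner[amount < 321] → B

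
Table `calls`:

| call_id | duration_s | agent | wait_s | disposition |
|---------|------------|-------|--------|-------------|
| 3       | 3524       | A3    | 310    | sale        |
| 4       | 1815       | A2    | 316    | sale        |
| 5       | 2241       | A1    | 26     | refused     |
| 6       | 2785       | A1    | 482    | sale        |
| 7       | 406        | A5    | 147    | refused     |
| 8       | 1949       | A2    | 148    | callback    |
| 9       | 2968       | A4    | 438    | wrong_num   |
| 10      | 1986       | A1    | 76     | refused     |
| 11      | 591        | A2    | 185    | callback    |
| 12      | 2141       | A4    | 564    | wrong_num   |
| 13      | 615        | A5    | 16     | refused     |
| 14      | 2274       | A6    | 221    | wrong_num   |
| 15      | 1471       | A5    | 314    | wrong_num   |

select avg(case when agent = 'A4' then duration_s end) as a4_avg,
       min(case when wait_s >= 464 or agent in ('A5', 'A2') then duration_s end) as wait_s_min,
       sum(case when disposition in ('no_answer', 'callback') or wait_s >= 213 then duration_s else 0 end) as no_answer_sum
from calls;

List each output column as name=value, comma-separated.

[a4_avg: agent = 'A4']
call_id=3: ✗
call_id=4: ✗
call_id=5: ✗
call_id=6: ✗
call_id=7: ✗
call_id=8: ✗
call_id=9: ✓ → 2968
call_id=10: ✗
call_id=11: ✗
call_id=12: ✓ → 2141
call_id=13: ✗
call_id=14: ✗
call_id=15: ✗
a4_avg = (2968 + 2141) / 2 = 2554.5
—
[wait_s_min: wait_s >= 464 or agent in ('A5', 'A2')]
call_id=3: ✗
call_id=4: ✓ → 1815
call_id=5: ✗
call_id=6: ✓ → 2785
call_id=7: ✓ → 406
call_id=8: ✓ → 1949
call_id=9: ✗
call_id=10: ✗
call_id=11: ✓ → 591
call_id=12: ✓ → 2141
call_id=13: ✓ → 615
call_id=14: ✗
call_id=15: ✓ → 1471
wait_s_min = MIN(1815, 2785, 406, 1949, 591, 2141, 615, 1471) = 406
—
[no_answer_sum: disposition in ('no_answer', 'callback') or wait_s >= 213]
call_id=3: ✓ → 3524
call_id=4: ✓ → 1815
call_id=5: ✗
call_id=6: ✓ → 2785
call_id=7: ✗
call_id=8: ✓ → 1949
call_id=9: ✓ → 2968
call_id=10: ✗
call_id=11: ✓ → 591
call_id=12: ✓ → 2141
call_id=13: ✗
call_id=14: ✓ → 2274
call_id=15: ✓ → 1471
no_answer_sum = 3524 + 1815 + 2785 + 1949 + 2968 + 591 + 2141 + 2274 + 1471 = 19518

a4_avg=2554.5, wait_s_min=406, no_answer_sum=19518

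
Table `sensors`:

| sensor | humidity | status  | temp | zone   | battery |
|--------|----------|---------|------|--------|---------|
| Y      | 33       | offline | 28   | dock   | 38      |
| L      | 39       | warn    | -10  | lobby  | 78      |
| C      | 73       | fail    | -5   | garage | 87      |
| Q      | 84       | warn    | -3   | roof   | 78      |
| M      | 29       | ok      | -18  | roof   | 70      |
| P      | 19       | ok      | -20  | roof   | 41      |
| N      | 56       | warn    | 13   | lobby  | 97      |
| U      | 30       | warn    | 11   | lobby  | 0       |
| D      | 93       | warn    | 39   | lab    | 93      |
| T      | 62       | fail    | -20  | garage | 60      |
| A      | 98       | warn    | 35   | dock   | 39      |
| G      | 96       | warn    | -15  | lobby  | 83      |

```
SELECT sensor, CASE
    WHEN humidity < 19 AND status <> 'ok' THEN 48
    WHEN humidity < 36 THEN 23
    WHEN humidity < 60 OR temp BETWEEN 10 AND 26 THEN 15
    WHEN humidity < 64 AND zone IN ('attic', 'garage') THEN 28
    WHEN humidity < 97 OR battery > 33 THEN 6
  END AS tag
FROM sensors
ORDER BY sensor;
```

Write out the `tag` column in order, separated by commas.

6, 6, 6, 6, 15, 23, 15, 23, 6, 28, 23, 23

sensor=A: humidity < 97 OR battery > 33 → 6
sensor=C: humidity < 97 OR battery > 33 → 6
sensor=D: humidity < 97 OR battery > 33 → 6
sensor=G: humidity < 97 OR battery > 33 → 6
sensor=L: humidity < 60 OR temp BETWEEN 10 AND 26 → 15
sensor=M: humidity < 36 → 23
sensor=N: humidity < 60 OR temp BETWEEN 10 AND 26 → 15
sensor=P: humidity < 36 → 23
sensor=Q: humidity < 97 OR battery > 33 → 6
sensor=T: humidity < 64 AND zone IN ('attic', 'garage') → 28
sensor=U: humidity < 36 → 23
sensor=Y: humidity < 36 → 23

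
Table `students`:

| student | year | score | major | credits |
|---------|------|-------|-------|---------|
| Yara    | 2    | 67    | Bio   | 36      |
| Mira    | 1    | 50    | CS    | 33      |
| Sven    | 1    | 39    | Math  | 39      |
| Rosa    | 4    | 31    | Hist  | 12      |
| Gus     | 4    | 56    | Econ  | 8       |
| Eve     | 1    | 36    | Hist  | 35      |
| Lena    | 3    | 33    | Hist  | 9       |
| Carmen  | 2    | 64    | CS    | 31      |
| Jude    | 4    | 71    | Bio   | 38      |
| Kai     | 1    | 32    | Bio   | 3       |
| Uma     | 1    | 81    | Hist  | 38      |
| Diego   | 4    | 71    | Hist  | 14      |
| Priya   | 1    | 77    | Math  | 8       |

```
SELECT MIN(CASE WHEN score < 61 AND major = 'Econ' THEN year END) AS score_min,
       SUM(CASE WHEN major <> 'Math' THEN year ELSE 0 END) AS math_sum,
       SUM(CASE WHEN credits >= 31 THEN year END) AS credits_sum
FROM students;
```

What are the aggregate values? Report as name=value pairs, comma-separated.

score_min=4, math_sum=27, credits_sum=12

[score_min: score < 61 AND major = 'Econ']
student=Yara: ✗
student=Mira: ✗
student=Sven: ✗
student=Rosa: ✗
student=Gus: ✓ → 4
student=Eve: ✗
student=Lena: ✗
student=Carmen: ✗
student=Jude: ✗
student=Kai: ✗
student=Uma: ✗
student=Diego: ✗
student=Priya: ✗
score_min = MIN(4) = 4
—
[math_sum: major <> 'Math']
student=Yara: ✓ → 2
student=Mira: ✓ → 1
student=Sven: ✗
student=Rosa: ✓ → 4
student=Gus: ✓ → 4
student=Eve: ✓ → 1
student=Lena: ✓ → 3
student=Carmen: ✓ → 2
student=Jude: ✓ → 4
student=Kai: ✓ → 1
student=Uma: ✓ → 1
student=Diego: ✓ → 4
student=Priya: ✗
math_sum = 2 + 1 + 4 + 4 + 1 + 3 + 2 + 4 + 1 + 1 + 4 = 27
—
[credits_sum: credits >= 31]
student=Yara: ✓ → 2
student=Mira: ✓ → 1
student=Sven: ✓ → 1
student=Rosa: ✗
student=Gus: ✗
student=Eve: ✓ → 1
student=Lena: ✗
student=Carmen: ✓ → 2
student=Jude: ✓ → 4
student=Kai: ✗
student=Uma: ✓ → 1
student=Diego: ✗
student=Priya: ✗
credits_sum = 2 + 1 + 1 + 1 + 2 + 4 + 1 = 12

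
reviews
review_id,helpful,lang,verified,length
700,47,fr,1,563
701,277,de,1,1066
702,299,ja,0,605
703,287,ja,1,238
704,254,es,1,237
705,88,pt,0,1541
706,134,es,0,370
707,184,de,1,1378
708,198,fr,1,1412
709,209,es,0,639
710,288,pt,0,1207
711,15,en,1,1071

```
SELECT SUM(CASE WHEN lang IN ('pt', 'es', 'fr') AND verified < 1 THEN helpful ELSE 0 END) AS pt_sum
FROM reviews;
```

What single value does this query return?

719

review_id=700: ✗
review_id=701: ✗
review_id=702: ✗
review_id=703: ✗
review_id=704: ✗
review_id=705: ✓ → 88
review_id=706: ✓ → 134
review_id=707: ✗
review_id=708: ✗
review_id=709: ✓ → 209
review_id=710: ✓ → 288
review_id=711: ✗
pt_sum = 88 + 134 + 209 + 288 = 719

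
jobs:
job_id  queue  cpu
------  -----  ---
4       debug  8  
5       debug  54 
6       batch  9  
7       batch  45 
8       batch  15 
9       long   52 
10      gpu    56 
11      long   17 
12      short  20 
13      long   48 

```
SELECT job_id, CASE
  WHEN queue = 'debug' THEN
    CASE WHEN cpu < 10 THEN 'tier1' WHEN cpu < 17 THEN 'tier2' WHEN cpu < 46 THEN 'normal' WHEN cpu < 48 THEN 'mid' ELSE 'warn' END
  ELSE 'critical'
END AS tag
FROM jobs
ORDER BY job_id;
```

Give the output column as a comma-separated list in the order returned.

job_id=4: queue='debug' → inner[cpu < 10] → tier1
job_id=5: queue='debug' → inner[ELSE] → warn
job_id=6: queue='batch' → outer ELSE → critical
job_id=7: queue='batch' → outer ELSE → critical
job_id=8: queue='batch' → outer ELSE → critical
job_id=9: queue='long' → outer ELSE → critical
job_id=10: queue='gpu' → outer ELSE → critical
job_id=11: queue='long' → outer ELSE → critical
job_id=12: queue='short' → outer ELSE → critical
job_id=13: queue='long' → outer ELSE → critical

tier1, warn, critical, critical, critical, critical, critical, critical, critical, critical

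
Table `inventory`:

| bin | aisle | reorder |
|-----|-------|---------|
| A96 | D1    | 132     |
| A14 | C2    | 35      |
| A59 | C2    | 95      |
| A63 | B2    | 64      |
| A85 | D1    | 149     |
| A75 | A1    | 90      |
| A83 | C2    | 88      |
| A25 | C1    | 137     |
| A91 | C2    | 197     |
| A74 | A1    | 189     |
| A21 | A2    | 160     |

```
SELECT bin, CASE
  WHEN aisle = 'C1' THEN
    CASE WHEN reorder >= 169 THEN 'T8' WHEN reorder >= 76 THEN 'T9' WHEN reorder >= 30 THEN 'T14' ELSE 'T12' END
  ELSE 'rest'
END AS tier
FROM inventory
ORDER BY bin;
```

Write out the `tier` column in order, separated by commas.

rest, rest, T9, rest, rest, rest, rest, rest, rest, rest, rest

bin=A14: aisle='C2' → outer ELSE → rest
bin=A21: aisle='A2' → outer ELSE → rest
bin=A25: aisle='C1' → inner[reorder >= 76] → T9
bin=A59: aisle='C2' → outer ELSE → rest
bin=A63: aisle='B2' → outer ELSE → rest
bin=A74: aisle='A1' → outer ELSE → rest
bin=A75: aisle='A1' → outer ELSE → rest
bin=A83: aisle='C2' → outer ELSE → rest
bin=A85: aisle='D1' → outer ELSE → rest
bin=A91: aisle='C2' → outer ELSE → rest
bin=A96: aisle='D1' → outer ELSE → rest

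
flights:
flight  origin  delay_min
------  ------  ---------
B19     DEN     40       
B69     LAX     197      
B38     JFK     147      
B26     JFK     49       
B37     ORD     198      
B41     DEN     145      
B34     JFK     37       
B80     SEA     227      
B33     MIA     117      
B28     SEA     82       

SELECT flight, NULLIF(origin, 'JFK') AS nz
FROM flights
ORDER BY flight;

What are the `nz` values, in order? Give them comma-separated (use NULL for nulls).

flight=B19: origin=DEN vs JFK: differ → DEN
flight=B26: origin=JFK vs JFK: equal → NULL
flight=B28: origin=SEA vs JFK: differ → SEA
flight=B33: origin=MIA vs JFK: differ → MIA
flight=B34: origin=JFK vs JFK: equal → NULL
flight=B37: origin=ORD vs JFK: differ → ORD
flight=B38: origin=JFK vs JFK: equal → NULL
flight=B41: origin=DEN vs JFK: differ → DEN
flight=B69: origin=LAX vs JFK: differ → LAX
flight=B80: origin=SEA vs JFK: differ → SEA

DEN, NULL, SEA, MIA, NULL, ORD, NULL, DEN, LAX, SEA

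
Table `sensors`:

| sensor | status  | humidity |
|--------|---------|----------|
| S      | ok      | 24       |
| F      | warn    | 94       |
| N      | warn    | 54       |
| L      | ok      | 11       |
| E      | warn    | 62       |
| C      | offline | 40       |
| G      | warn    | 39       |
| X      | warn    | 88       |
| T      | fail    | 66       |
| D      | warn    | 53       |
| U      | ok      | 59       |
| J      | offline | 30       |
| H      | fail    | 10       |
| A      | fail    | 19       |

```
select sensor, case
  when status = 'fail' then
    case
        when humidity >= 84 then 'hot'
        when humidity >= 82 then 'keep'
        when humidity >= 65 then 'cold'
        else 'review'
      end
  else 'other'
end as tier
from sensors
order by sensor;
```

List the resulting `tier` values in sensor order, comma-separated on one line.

sensor=A: status='fail' → inner[ELSE] → review
sensor=C: status='offline' → outer ELSE → other
sensor=D: status='warn' → outer ELSE → other
sensor=E: status='warn' → outer ELSE → other
sensor=F: status='warn' → outer ELSE → other
sensor=G: status='warn' → outer ELSE → other
sensor=H: status='fail' → inner[ELSE] → review
sensor=J: status='offline' → outer ELSE → other
sensor=L: status='ok' → outer ELSE → other
sensor=N: status='warn' → outer ELSE → other
sensor=S: status='ok' → outer ELSE → other
sensor=T: status='fail' → inner[humidity >= 65] → cold
sensor=U: status='ok' → outer ELSE → other
sensor=X: status='warn' → outer ELSE → other

review, other, other, other, other, other, review, other, other, other, other, cold, other, other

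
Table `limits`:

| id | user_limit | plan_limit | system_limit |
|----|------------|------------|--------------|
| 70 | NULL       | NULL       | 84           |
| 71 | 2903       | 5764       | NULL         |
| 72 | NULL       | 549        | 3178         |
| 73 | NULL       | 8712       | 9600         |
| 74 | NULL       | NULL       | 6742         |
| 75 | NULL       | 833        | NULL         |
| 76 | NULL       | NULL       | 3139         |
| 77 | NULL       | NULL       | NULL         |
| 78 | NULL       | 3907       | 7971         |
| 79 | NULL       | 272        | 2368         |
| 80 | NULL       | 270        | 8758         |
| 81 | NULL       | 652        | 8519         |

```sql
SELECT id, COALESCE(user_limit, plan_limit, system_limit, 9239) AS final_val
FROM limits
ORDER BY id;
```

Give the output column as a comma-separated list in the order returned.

id=70: user_limit=NULL, plan_limit=NULL, system_limit=84 → 84
id=71: user_limit=2903 → 2903
id=72: user_limit=NULL, plan_limit=549 → 549
id=73: user_limit=NULL, plan_limit=8712 → 8712
id=74: user_limit=NULL, plan_limit=NULL, system_limit=6742 → 6742
id=75: user_limit=NULL, plan_limit=833 → 833
id=76: user_limit=NULL, plan_limit=NULL, system_limit=3139 → 3139
id=77: user_limit=NULL, plan_limit=NULL, system_limit=NULL, → literal 9239 → 9239
id=78: user_limit=NULL, plan_limit=3907 → 3907
id=79: user_limit=NULL, plan_limit=272 → 272
id=80: user_limit=NULL, plan_limit=270 → 270
id=81: user_limit=NULL, plan_limit=652 → 652

84, 2903, 549, 8712, 6742, 833, 3139, 9239, 3907, 272, 270, 652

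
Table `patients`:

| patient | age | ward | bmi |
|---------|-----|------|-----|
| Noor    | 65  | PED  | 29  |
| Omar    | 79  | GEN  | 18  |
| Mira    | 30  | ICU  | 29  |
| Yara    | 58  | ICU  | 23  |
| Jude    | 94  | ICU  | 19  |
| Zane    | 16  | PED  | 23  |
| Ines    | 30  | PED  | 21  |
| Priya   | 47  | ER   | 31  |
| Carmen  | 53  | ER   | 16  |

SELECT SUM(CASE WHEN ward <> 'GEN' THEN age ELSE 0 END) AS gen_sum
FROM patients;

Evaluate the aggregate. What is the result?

393

patient=Noor: ✓ → 65
patient=Omar: ✗
patient=Mira: ✓ → 30
patient=Yara: ✓ → 58
patient=Jude: ✓ → 94
patient=Zane: ✓ → 16
patient=Ines: ✓ → 30
patient=Priya: ✓ → 47
patient=Carmen: ✓ → 53
gen_sum = 65 + 30 + 58 + 94 + 16 + 30 + 47 + 53 = 393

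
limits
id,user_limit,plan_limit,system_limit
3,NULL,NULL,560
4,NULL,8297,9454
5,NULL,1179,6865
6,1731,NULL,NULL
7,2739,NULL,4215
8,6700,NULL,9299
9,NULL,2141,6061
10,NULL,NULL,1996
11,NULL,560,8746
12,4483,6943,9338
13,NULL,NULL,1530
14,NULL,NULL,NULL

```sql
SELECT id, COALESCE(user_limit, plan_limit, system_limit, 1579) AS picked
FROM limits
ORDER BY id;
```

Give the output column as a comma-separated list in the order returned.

560, 8297, 1179, 1731, 2739, 6700, 2141, 1996, 560, 4483, 1530, 1579

id=3: user_limit=NULL, plan_limit=NULL, system_limit=560 → 560
id=4: user_limit=NULL, plan_limit=8297 → 8297
id=5: user_limit=NULL, plan_limit=1179 → 1179
id=6: user_limit=1731 → 1731
id=7: user_limit=2739 → 2739
id=8: user_limit=6700 → 6700
id=9: user_limit=NULL, plan_limit=2141 → 2141
id=10: user_limit=NULL, plan_limit=NULL, system_limit=1996 → 1996
id=11: user_limit=NULL, plan_limit=560 → 560
id=12: user_limit=4483 → 4483
id=13: user_limit=NULL, plan_limit=NULL, system_limit=1530 → 1530
id=14: user_limit=NULL, plan_limit=NULL, system_limit=NULL, → literal 1579 → 1579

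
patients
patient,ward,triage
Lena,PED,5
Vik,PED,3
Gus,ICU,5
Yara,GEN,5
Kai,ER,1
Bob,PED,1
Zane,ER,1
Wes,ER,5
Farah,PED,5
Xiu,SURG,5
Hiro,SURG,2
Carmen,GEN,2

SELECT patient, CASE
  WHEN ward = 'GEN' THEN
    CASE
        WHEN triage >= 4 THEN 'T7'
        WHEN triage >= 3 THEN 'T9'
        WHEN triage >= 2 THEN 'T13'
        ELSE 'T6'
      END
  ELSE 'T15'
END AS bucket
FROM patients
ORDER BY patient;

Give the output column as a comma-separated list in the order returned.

patient=Bob: ward='PED' → outer ELSE → T15
patient=Carmen: ward='GEN' → inner[triage >= 2] → T13
patient=Farah: ward='PED' → outer ELSE → T15
patient=Gus: ward='ICU' → outer ELSE → T15
patient=Hiro: ward='SURG' → outer ELSE → T15
patient=Kai: ward='ER' → outer ELSE → T15
patient=Lena: ward='PED' → outer ELSE → T15
patient=Vik: ward='PED' → outer ELSE → T15
patient=Wes: ward='ER' → outer ELSE → T15
patient=Xiu: ward='SURG' → outer ELSE → T15
patient=Yara: ward='GEN' → inner[triage >= 4] → T7
patient=Zane: ward='ER' → outer ELSE → T15

T15, T13, T15, T15, T15, T15, T15, T15, T15, T15, T7, T15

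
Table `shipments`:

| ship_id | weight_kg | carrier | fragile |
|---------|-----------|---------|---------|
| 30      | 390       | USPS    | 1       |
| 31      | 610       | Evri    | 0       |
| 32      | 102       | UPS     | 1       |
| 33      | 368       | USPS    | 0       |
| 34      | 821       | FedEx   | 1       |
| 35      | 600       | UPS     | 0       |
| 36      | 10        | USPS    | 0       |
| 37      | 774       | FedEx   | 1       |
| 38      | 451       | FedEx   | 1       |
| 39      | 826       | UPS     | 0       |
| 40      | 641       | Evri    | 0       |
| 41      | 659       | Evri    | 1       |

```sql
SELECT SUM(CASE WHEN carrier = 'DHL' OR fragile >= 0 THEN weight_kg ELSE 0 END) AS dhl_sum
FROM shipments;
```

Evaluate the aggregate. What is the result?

6252

ship_id=30: ✓ → 390
ship_id=31: ✓ → 610
ship_id=32: ✓ → 102
ship_id=33: ✓ → 368
ship_id=34: ✓ → 821
ship_id=35: ✓ → 600
ship_id=36: ✓ → 10
ship_id=37: ✓ → 774
ship_id=38: ✓ → 451
ship_id=39: ✓ → 826
ship_id=40: ✓ → 641
ship_id=41: ✓ → 659
dhl_sum = 390 + 610 + 102 + 368 + 821 + 600 + 10 + 774 + 451 + 826 + 641 + 659 = 6252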